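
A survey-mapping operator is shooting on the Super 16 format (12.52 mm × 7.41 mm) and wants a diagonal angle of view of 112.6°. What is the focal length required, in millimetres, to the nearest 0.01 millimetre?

4.85 mm

Sensor diagonal = √(12.52² + 7.41²) = √211.6585 ≈ 14.5485 mm.
From α = 2·arctan(d/2f) we get f = d / (2·tan(α/2)).
With d = 14.5485 mm and α/2 = 56.3°, tan(α/2) ≈ 1.49944, so f ≈ 14.5485 / 2.99887 ≈ 4.8513 mm.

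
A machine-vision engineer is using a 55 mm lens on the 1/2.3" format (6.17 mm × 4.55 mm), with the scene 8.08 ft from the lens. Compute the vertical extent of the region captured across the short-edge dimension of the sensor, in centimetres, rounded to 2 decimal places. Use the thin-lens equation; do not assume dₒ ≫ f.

dₒ: 8.08 ft × 304.8 mm/ft = 2462.78 mm.
Similar triangles through the lens centre give W/dₒ = h/dᵢ; with 1/f = 1/dₒ + 1/dᵢ this gives W = h·(dₒ − f)/f.
W = 4.55 mm × (2462.78 − 55) / 55 = 4.55 × 43.7779 ≈ 199.189 mm = 19.9189 cm.

19.92 cm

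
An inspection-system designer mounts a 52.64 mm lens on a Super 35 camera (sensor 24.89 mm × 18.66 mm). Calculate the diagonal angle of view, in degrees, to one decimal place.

32.9°

Sensor diagonal = √(24.89² + 18.66²) = √967.7077 ≈ 31.1080 mm.
Angle of view α = 2·arctan(d/2f) with d = 31.1080 mm and f = 52.64 mm.
d/2f = 0.29548; arctan(0.29548) ≈ 16.4613°, so α ≈ 32.9226°.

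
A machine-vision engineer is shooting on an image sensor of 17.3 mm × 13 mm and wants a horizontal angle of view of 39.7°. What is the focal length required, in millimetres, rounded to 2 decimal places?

From α = 2·arctan(w/2f) we get f = w / (2·tan(α/2)).
With w = 17.3 mm and α/2 = 19.85°, tan(α/2) ≈ 0.36101, so f ≈ 17.3 / 0.72202 ≈ 23.9607 mm.

23.96 mm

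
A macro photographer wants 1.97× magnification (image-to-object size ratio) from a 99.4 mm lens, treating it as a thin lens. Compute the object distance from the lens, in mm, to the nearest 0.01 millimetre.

149.86 mm

With m = dᵢ/dₒ and 1/f = 1/dₒ + 1/dᵢ, substituting dᵢ = m·dₒ gives 1/f = (1 + 1/m)/dₒ, hence dₒ = f·(1 + 1/m).
dₒ = 99.4 × (1 + 1/1.97) = 99.4 × 1.50761 ≈ 149.857 mm.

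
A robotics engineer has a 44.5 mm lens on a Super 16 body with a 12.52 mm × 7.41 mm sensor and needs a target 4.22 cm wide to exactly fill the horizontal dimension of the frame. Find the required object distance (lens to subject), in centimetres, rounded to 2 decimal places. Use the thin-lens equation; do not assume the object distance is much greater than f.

W: 4.22 cm = 42.2 mm.
Magnification m = w/W = dᵢ/dₒ; combined with 1/f = 1/dₒ + 1/dᵢ this gives dₒ = f·(1 + W/w).
dₒ = 44.5 mm × (1 + 42.2/12.52) = 44.5 × 4.3706 ≈ 194.492 mm = 19.4492 cm.

19.45 cm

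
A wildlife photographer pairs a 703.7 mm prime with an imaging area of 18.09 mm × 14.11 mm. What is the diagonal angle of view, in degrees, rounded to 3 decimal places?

1.868°

Sensor diagonal = √(18.09² + 14.11²) = √526.3402 ≈ 22.9421 mm.
Angle of view α = 2·arctan(d/2f) with d = 22.9421 mm and f = 703.7 mm.
d/2f = 0.01630; arctan(0.01630) ≈ 0.9339°, so α ≈ 1.8678°.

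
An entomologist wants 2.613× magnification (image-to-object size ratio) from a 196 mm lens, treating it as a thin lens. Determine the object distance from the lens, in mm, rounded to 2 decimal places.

With m = dᵢ/dₒ and 1/f = 1/dₒ + 1/dᵢ, substituting dᵢ = m·dₒ gives 1/f = (1 + 1/m)/dₒ, hence dₒ = f·(1 + 1/m).
dₒ = 196 × (1 + 1/2.613) = 196 × 1.38270 ≈ 271.010 mm.

271.01 mm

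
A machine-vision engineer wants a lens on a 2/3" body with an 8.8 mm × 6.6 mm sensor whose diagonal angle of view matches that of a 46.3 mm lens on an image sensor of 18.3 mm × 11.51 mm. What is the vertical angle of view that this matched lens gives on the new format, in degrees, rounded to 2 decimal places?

15.95°

Sensor diagonal = √(18.3² + 11.51²) = √467.3701 ≈ 21.6187 mm.
Sensor diagonal = √(8.8² + 6.6²) = √121.0000 ≈ 11.0000 mm.
Equal diagonal AOV ⇒ f₂ = f₁ · 11.0000/21.6187 = 46.3 × 0.50882 ≈ 23.5583 mm.
Vertical AOV on the new format = 2·arctan(6.6 / (2 × 23.5583)) = 2·arctan(0.14008) ≈ 15.9480°.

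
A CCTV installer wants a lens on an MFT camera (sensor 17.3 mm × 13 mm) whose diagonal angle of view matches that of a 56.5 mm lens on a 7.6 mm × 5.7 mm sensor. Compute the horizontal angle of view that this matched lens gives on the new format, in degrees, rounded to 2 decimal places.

Sensor diagonal = √(7.6² + 5.7²) = √90.2500 ≈ 9.5000 mm.
Sensor diagonal = √(17.3² + 13²) = √468.2900 ≈ 21.6400 mm.
Equal diagonal AOV ⇒ f₂ = f₁ · 21.6400/9.5000 = 56.5 × 2.27790 ≈ 128.7011 mm.
Horizontal AOV on the new format = 2·arctan(17.3 / (2 × 128.7011)) = 2·arctan(0.06721) ≈ 7.6901°.

7.69°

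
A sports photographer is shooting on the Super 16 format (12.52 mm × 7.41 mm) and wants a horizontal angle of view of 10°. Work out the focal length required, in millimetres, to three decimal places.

71.552 mm

From α = 2·arctan(w/2f) we get f = w / (2·tan(α/2)).
With w = 12.52 mm and α/2 = 5°, tan(α/2) ≈ 0.08749, so f ≈ 12.52 / 0.17498 ≈ 71.5521 mm.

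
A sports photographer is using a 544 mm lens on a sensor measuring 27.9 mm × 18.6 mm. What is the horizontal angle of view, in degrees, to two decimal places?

Angle of view α = 2·arctan(w/2f) with w = 27.9 mm and f = 544 mm.
w/2f = 0.02564; arctan(0.02564) ≈ 1.4689°, so α ≈ 2.9379°.

2.94°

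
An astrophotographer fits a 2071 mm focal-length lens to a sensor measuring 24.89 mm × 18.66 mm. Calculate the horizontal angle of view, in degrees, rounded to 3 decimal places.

Angle of view α = 2·arctan(w/2f) with w = 24.89 mm and f = 2071 mm.
w/2f = 0.00601; arctan(0.00601) ≈ 0.3443°, so α ≈ 0.6886°.

0.689°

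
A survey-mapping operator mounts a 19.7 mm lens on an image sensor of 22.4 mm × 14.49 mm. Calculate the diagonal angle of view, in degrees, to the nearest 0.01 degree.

68.20°

Sensor diagonal = √(22.4² + 14.49²) = √711.7201 ≈ 26.6781 mm.
Angle of view α = 2·arctan(d/2f) with d = 26.6781 mm and f = 19.7 mm.
d/2f = 0.67711; arctan(0.67711) ≈ 34.1023°, so α ≈ 68.2045°.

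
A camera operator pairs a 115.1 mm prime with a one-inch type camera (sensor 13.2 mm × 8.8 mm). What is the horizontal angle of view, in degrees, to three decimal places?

Angle of view α = 2·arctan(w/2f) with w = 13.2 mm and f = 115.1 mm.
w/2f = 0.05734; arctan(0.05734) ≈ 3.2818°, so α ≈ 6.5637°.

6.564°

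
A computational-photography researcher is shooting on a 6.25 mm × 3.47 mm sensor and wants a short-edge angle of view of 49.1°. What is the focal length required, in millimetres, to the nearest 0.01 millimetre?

3.80 mm

From α = 2·arctan(h/2f) we get f = h / (2·tan(α/2)).
With h = 3.47 mm and α/2 = 24.55°, tan(α/2) ≈ 0.45678, so f ≈ 3.47 / 0.91356 ≈ 3.7983 mm.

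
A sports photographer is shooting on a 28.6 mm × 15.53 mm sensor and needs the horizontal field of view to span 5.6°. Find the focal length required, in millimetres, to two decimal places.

From α = 2·arctan(w/2f) we get f = w / (2·tan(α/2)).
With w = 28.6 mm and α/2 = 2.8°, tan(α/2) ≈ 0.04891, so f ≈ 28.6 / 0.09782 ≈ 292.3848 mm.

292.38 mm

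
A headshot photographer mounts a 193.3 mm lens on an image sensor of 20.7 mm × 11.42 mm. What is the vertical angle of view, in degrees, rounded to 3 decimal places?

Angle of view α = 2·arctan(h/2f) with h = 11.42 mm and f = 193.3 mm.
h/2f = 0.02954; arctan(0.02954) ≈ 1.6920°, so α ≈ 3.3840°.

3.384°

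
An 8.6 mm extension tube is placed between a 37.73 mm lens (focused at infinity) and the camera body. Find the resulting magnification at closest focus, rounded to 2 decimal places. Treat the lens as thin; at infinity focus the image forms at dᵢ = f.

0.23×

The tube moves the image plane from f to f + e, so dᵢ = 37.73 + 8.6 = 46.33 mm. Focus is achieved when 1/f = 1/dₒ + 1/dᵢ, giving dₒ = 1/(1/f − 1/(f+e)).
Magnification m = dᵢ/dₒ = (f+e)·(1/f − 1/(f+e)) = e/f = 8.6/37.73 ≈ 0.2279.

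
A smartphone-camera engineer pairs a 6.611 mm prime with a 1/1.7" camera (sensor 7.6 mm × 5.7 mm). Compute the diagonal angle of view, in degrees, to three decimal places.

71.394°

Sensor diagonal = √(7.6² + 5.7²) = √90.2500 ≈ 9.5000 mm.
Angle of view α = 2·arctan(d/2f) with d = 9.5000 mm and f = 6.611 mm.
d/2f = 0.71850; arctan(0.71850) ≈ 35.6972°, so α ≈ 71.3945°.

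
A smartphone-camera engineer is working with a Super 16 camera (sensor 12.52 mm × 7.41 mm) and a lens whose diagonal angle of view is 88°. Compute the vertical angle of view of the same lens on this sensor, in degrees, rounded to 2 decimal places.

52.38°

Sensor diagonal = √(12.52² + 7.41²) = √211.6585 ≈ 14.5485 mm.
From the diagonal AOV: f = 14.5485 / (2·tan(44°)) = 14.5485 / 1.93138 ≈ 7.5327 mm.
Vertical AOV = 2·arctan(7.41 / (2 × 7.5327)) = 2·arctan(0.49186) ≈ 52.3810°.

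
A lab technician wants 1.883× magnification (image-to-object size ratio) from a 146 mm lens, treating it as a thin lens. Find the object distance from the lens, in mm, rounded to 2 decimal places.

223.54 mm

With m = dᵢ/dₒ and 1/f = 1/dₒ + 1/dᵢ, substituting dᵢ = m·dₒ gives 1/f = (1 + 1/m)/dₒ, hence dₒ = f·(1 + 1/m).
dₒ = 146 × (1 + 1/1.883) = 146 × 1.53107 ≈ 223.536 mm.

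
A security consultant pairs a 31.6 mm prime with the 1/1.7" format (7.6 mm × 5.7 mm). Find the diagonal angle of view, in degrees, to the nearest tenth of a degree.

Sensor diagonal = √(7.6² + 5.7²) = √90.2500 ≈ 9.5000 mm.
Angle of view α = 2·arctan(d/2f) with d = 9.5000 mm and f = 31.6 mm.
d/2f = 0.15032; arctan(0.15032) ≈ 8.5485°, so α ≈ 17.0970°.

17.1°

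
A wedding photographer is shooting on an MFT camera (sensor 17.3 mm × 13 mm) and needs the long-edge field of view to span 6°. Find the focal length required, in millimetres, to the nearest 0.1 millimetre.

From α = 2·arctan(w/2f) we get f = w / (2·tan(α/2)).
With w = 17.3 mm and α/2 = 3°, tan(α/2) ≈ 0.05241, so f ≈ 17.3 / 0.10482 ≈ 165.0518 mm.

165.1 mm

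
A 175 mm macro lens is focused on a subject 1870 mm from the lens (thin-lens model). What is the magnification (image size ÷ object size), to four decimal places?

0.1032×

Thin lens: 1/f = 1/dₒ + 1/dᵢ → 1/dᵢ = 1/175 − 1/1870 = 0.0051795 mm⁻¹, so dᵢ ≈ 193.0678 mm.
Magnification m = dᵢ/dₒ = 193.0678/1870 ≈ 0.10324.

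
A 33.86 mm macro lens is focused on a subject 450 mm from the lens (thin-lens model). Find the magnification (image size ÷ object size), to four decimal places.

0.0814×

Thin lens: 1/f = 1/dₒ + 1/dᵢ → 1/dᵢ = 1/33.86 − 1/450 = 0.0273112 mm⁻¹, so dᵢ ≈ 36.6151 mm.
Magnification m = dᵢ/dₒ = 36.6151/450 ≈ 0.08137.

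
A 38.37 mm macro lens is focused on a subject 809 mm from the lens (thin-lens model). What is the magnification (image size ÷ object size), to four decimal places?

0.0498×

Thin lens: 1/f = 1/dₒ + 1/dᵢ → 1/dᵢ = 1/38.37 − 1/809 = 0.0248259 mm⁻¹, so dᵢ ≈ 40.2805 mm.
Magnification m = dᵢ/dₒ = 40.2805/809 ≈ 0.04979.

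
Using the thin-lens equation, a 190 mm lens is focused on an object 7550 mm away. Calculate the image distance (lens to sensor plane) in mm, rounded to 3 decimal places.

194.905 mm

1/dᵢ = 1/f − 1/dₒ = 1/190 − 1/7550 = 0.0051307 mm⁻¹.
dᵢ = 1/0.0051307 ≈ 194.9049 mm.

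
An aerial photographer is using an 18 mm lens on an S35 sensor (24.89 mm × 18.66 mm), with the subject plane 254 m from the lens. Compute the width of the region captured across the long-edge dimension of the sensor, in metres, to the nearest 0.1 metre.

dₒ: 254 m = 254000 mm.
Similar triangles through the lens centre give W/dₒ = w/dᵢ; with 1/f = 1/dₒ + 1/dᵢ this gives W = w·(dₒ − f)/f.
W = 24.89 mm × (254000 − 18) / 18 = 24.89 × 14110.1111 ≈ 351200.666 mm = 351.201 m.

351.2 m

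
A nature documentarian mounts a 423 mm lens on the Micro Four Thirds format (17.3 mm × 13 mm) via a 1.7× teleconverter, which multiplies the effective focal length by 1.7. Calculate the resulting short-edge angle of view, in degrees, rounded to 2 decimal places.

Effective focal length f = 423 × 1.7 = 719.1 mm.
α = 2·arctan(13 / (2 × 719.1)) = 2·arctan(0.00904) ≈ 1.0358°.

1.04°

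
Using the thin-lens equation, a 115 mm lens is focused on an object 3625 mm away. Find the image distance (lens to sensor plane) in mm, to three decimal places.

1/dᵢ = 1/f − 1/dₒ = 1/115 − 1/3625 = 0.0084198 mm⁻¹.
dᵢ = 1/0.0084198 ≈ 118.7678 mm.

118.768 mm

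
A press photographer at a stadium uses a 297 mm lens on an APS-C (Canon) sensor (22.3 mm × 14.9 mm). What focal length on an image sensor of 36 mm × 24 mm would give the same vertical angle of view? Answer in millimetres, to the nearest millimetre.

478 mm

Equal angle of view means equal height/f ratio, so f₂ = f₁ · (height₂/height₁) = 297 × 24/14.9.
f₂ = 297 × 1.61074 ≈ 478.389 mm.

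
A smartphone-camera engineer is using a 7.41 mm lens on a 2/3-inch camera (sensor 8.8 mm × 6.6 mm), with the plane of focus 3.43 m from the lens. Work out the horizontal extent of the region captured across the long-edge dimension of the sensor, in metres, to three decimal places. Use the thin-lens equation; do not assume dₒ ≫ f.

dₒ: 3.43 m = 3430 mm.
Similar triangles through the lens centre give W/dₒ = w/dᵢ; with 1/f = 1/dₒ + 1/dᵢ this gives W = w·(dₒ − f)/f.
W = 8.8 mm × (3430 − 7.41) / 7.41 = 8.8 × 461.8880 ≈ 4064.614 mm = 4.06461 m.

4.065 m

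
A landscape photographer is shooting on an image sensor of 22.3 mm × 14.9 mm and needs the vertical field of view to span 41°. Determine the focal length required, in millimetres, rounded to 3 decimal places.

From α = 2·arctan(h/2f) we get f = h / (2·tan(α/2)).
With h = 14.9 mm and α/2 = 20.5°, tan(α/2) ≈ 0.37388, so f ≈ 14.9 / 0.74777 ≈ 19.9259 mm.

19.926 mm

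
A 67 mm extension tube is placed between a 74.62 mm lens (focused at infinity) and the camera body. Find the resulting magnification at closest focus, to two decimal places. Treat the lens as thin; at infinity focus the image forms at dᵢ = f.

The tube moves the image plane from f to f + e, so dᵢ = 74.62 + 67 = 141.62 mm. Focus is achieved when 1/f = 1/dₒ + 1/dᵢ, giving dₒ = 1/(1/f − 1/(f+e)).
Magnification m = dᵢ/dₒ = (f+e)·(1/f − 1/(f+e)) = e/f = 67/74.62 ≈ 0.8979.

0.90×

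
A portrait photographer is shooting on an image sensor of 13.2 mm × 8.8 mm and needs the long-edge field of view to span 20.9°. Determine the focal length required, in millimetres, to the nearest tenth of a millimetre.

35.8 mm

From α = 2·arctan(w/2f) we get f = w / (2·tan(α/2)).
With w = 13.2 mm and α/2 = 10.45°, tan(α/2) ≈ 0.18444, so f ≈ 13.2 / 0.36887 ≈ 35.7847 mm.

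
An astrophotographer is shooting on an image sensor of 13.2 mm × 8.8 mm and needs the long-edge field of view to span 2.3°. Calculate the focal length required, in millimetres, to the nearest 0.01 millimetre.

From α = 2·arctan(w/2f) we get f = w / (2·tan(α/2)).
With w = 13.2 mm and α/2 = 1.15°, tan(α/2) ≈ 0.02007, so f ≈ 13.2 / 0.04015 ≈ 328.7838 mm.

328.78 mm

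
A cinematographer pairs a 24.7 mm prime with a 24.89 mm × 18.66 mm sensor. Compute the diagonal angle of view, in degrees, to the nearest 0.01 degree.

Sensor diagonal = √(24.89² + 18.66²) = √967.7077 ≈ 31.1080 mm.
Angle of view α = 2·arctan(d/2f) with d = 31.1080 mm and f = 24.7 mm.
d/2f = 0.62972; arctan(0.62972) ≈ 32.1993°, so α ≈ 64.3986°.

64.40°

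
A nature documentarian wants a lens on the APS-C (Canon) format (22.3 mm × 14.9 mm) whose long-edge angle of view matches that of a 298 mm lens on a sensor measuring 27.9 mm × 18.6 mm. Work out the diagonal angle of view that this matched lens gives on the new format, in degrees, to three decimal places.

Equal long-edge AOV ⇒ f₂ = f₁ · 22.3/27.9 = 298 × 0.79928 ≈ 238.1864 mm.
Sensor diagonal = √(22.3² + 14.9²) = √719.3000 ≈ 26.8198 mm.
Diagonal AOV on the new format = 2·arctan(26.8198 / (2 × 238.1864)) = 2·arctan(0.05630) ≈ 6.4447°.

6.445°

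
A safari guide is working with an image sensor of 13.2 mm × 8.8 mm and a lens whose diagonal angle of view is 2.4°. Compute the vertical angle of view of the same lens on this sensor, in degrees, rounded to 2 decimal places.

Sensor diagonal = √(13.2² + 8.8²) = √251.6800 ≈ 15.8644 mm.
From the diagonal AOV: f = 15.8644 / (2·tan(1.2°)) = 15.8644 / 0.04189 ≈ 378.6799 mm.
Vertical AOV = 2·arctan(8.8 / (2 × 378.6799)) = 2·arctan(0.01162) ≈ 1.3314°.

1.33°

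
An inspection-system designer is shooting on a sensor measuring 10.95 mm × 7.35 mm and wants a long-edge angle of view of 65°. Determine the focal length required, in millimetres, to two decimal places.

8.59 mm

From α = 2·arctan(w/2f) we get f = w / (2·tan(α/2)).
With w = 10.95 mm and α/2 = 32.5°, tan(α/2) ≈ 0.63707, so f ≈ 10.95 / 1.27414 ≈ 8.5940 mm.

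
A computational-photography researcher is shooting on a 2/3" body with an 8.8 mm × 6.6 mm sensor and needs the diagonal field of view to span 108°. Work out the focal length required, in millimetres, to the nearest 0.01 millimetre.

Sensor diagonal = √(8.8² + 6.6²) = √121.0000 ≈ 11.0000 mm.
From α = 2·arctan(d/2f) we get f = d / (2·tan(α/2)).
With d = 11.0000 mm and α/2 = 54°, tan(α/2) ≈ 1.37638, so f ≈ 11.0000 / 2.75276 ≈ 3.9960 mm.

4.00 mm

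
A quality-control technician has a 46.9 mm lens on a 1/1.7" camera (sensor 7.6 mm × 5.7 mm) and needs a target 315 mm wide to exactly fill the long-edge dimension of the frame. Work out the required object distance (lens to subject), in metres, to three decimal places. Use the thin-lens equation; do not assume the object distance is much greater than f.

1.991 m

Magnification m = w/W = dᵢ/dₒ; combined with 1/f = 1/dₒ + 1/dᵢ this gives dₒ = f·(1 + W/w).
dₒ = 46.9 mm × (1 + 315/7.6) = 46.9 × 42.4474 ≈ 1990.782 mm = 1.99078 m.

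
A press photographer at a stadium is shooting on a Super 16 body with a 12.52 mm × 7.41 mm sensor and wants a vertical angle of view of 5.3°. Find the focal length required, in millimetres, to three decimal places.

80.049 mm

From α = 2·arctan(h/2f) we get f = h / (2·tan(α/2)).
With h = 7.41 mm and α/2 = 2.65°, tan(α/2) ≈ 0.04628, so f ≈ 7.41 / 0.09257 ≈ 80.0489 mm.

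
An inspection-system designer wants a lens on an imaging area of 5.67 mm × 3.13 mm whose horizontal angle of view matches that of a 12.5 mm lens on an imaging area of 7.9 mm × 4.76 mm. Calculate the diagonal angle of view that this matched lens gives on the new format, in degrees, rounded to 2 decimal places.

Equal horizontal AOV ⇒ f₂ = f₁ · 5.67/7.9 = 12.5 × 0.71772 ≈ 8.9715 mm.
Sensor diagonal = √(5.67² + 3.13²) = √41.9458 ≈ 6.4766 mm.
Diagonal AOV on the new format = 2·arctan(6.4766 / (2 × 8.9715)) = 2·arctan(0.36095) ≈ 39.6942°.

39.69°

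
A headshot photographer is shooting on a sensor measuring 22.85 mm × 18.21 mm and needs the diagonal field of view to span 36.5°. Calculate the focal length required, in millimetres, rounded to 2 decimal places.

44.30 mm

Sensor diagonal = √(22.85² + 18.21²) = √853.7266 ≈ 29.2186 mm.
From α = 2·arctan(d/2f) we get f = d / (2·tan(α/2)).
With d = 29.2186 mm and α/2 = 18.25°, tan(α/2) ≈ 0.32975, so f ≈ 29.2186 / 0.65950 ≈ 44.3041 mm.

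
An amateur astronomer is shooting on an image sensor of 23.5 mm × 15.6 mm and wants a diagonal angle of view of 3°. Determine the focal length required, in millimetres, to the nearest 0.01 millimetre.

538.58 mm

Sensor diagonal = √(23.5² + 15.6²) = √795.6100 ≈ 28.2066 mm.
From α = 2·arctan(d/2f) we get f = d / (2·tan(α/2)).
With d = 28.2066 mm and α/2 = 1.5°, tan(α/2) ≈ 0.02619, so f ≈ 28.2066 / 0.05237 ≈ 538.5825 mm.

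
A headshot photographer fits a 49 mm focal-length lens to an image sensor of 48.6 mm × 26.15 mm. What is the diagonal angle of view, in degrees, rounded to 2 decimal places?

58.77°

Sensor diagonal = √(48.6² + 26.15²) = √3045.7825 ≈ 55.1886 mm.
Angle of view α = 2·arctan(d/2f) with d = 55.1886 mm and f = 49 mm.
d/2f = 0.56315; arctan(0.56315) ≈ 29.3860°, so α ≈ 58.7720°.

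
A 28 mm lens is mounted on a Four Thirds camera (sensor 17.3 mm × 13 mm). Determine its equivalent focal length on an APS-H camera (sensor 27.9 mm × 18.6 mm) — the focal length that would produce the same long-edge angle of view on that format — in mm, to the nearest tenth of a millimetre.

Equal angle of view means equal width/f ratio, so f₂ = f₁ · (width₂/width₁) = 28 × 27.9/17.3.
f₂ = 28 × 1.61272 ≈ 45.156 mm.

45.2 mm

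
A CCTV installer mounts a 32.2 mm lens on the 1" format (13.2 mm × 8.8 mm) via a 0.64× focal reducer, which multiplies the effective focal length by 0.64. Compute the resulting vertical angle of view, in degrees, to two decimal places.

Effective focal length f = 32.2 × 0.64 = 20.608 mm.
α = 2·arctan(8.8 / (2 × 20.608)) = 2·arctan(0.21351) ≈ 24.1044°.

24.10°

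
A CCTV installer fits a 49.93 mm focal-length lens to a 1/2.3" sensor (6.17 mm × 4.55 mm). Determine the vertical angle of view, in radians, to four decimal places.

0.0911 rad

Angle of view α = 2·arctan(h/2f) with h = 4.55 mm and f = 49.93 mm.
h/2f = 0.04556; arctan(0.04556) ≈ 0.0455 rad, so α ≈ 0.0911 rad.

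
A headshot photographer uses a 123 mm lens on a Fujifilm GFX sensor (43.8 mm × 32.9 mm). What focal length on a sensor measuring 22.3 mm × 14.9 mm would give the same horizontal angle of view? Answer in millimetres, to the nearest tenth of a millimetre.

Equal angle of view means equal width/f ratio, so f₂ = f₁ · (width₂/width₁) = 123 × 22.3/43.8.
f₂ = 123 × 0.50913 ≈ 62.623 mm.

62.6 mm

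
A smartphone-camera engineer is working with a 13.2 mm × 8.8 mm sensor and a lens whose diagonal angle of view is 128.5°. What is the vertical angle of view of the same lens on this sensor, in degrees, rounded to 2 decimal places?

97.98°

Sensor diagonal = √(13.2² + 8.8²) = √251.6800 ≈ 15.8644 mm.
From the diagonal AOV: f = 15.8644 / (2·tan(64.25°)) = 15.8644 / 4.14643 ≈ 3.8260 mm.
Vertical AOV = 2·arctan(8.8 / (2 × 3.8260)) = 2·arctan(1.15001) ≈ 97.9824°.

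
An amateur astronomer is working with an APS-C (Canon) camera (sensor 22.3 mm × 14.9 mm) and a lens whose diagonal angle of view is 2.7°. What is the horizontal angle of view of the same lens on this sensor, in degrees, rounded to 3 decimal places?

2.245°

Sensor diagonal = √(22.3² + 14.9²) = √719.3000 ≈ 26.8198 mm.
From the diagonal AOV: f = 26.8198 / (2·tan(1.35°)) = 26.8198 / 0.04713 ≈ 569.0278 mm.
Horizontal AOV = 2·arctan(22.3 / (2 × 569.0278)) = 2·arctan(0.01959) ≈ 2.2451°.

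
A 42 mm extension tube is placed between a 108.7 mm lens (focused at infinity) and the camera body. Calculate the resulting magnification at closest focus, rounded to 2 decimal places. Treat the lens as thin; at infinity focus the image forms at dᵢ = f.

0.39×

The tube moves the image plane from f to f + e, so dᵢ = 108.7 + 42 = 150.7 mm. Focus is achieved when 1/f = 1/dₒ + 1/dᵢ, giving dₒ = 1/(1/f − 1/(f+e)).
Magnification m = dᵢ/dₒ = (f+e)·(1/f − 1/(f+e)) = e/f = 42/108.7 ≈ 0.3864.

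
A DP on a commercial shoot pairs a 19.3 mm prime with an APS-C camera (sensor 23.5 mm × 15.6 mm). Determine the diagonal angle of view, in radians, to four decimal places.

Sensor diagonal = √(23.5² + 15.6²) = √795.6100 ≈ 28.2066 mm.
Angle of view α = 2·arctan(d/2f) with d = 28.2066 mm and f = 19.3 mm.
d/2f = 0.73074; arctan(0.73074) ≈ 0.6311 rad, so α ≈ 1.2621 rad.

1.2621 rad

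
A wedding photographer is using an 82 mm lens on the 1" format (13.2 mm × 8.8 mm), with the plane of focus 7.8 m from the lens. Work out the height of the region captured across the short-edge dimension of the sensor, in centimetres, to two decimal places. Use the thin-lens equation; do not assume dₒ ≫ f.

dₒ: 7.8 m = 7800 mm.
Similar triangles through the lens centre give W/dₒ = h/dᵢ; with 1/f = 1/dₒ + 1/dᵢ this gives W = h·(dₒ − f)/f.
W = 8.8 mm × (7800 − 82) / 82 = 8.8 × 94.1220 ≈ 828.273 mm = 82.8273 cm.

82.83 cm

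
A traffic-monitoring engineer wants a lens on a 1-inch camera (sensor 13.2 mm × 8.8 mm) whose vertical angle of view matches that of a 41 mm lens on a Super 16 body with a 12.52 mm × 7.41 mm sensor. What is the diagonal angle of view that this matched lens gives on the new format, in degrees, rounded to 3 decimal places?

Equal vertical AOV ⇒ f₂ = f₁ · 8.8/7.41 = 41 × 1.18758 ≈ 48.6910 mm.
Sensor diagonal = √(13.2² + 8.8²) = √251.6800 ≈ 15.8644 mm.
Diagonal AOV on the new format = 2·arctan(15.8644 / (2 × 48.6910)) = 2·arctan(0.16291) ≈ 18.5055°.

18.505°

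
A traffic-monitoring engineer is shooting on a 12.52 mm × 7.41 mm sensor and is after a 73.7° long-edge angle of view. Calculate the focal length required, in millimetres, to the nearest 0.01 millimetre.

8.35 mm

From α = 2·arctan(w/2f) we get f = w / (2·tan(α/2)).
With w = 12.52 mm and α/2 = 36.85°, tan(α/2) ≈ 0.74946, so f ≈ 12.52 / 1.49892 ≈ 8.3527 mm.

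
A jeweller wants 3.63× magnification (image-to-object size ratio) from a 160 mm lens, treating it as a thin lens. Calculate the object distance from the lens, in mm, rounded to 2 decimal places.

204.08 mm

With m = dᵢ/dₒ and 1/f = 1/dₒ + 1/dᵢ, substituting dᵢ = m·dₒ gives 1/f = (1 + 1/m)/dₒ, hence dₒ = f·(1 + 1/m).
dₒ = 160 × (1 + 1/3.63) = 160 × 1.27548 ≈ 204.077 mm.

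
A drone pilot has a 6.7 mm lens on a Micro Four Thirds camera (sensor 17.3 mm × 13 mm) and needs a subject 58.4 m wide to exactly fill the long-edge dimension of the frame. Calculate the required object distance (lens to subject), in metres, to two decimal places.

22.62 m

W: 58.4 m = 58400 mm.
Magnification m = w/W = dᵢ/dₒ; combined with 1/f = 1/dₒ + 1/dᵢ this gives dₒ = f·(1 + W/w).
dₒ = 6.7 mm × (1 + 58400/17.3) = 6.7 × 3376.7225 ≈ 22624.041 mm = 22.624 m.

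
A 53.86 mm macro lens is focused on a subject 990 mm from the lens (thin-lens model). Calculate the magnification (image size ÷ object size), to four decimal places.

0.0575×

Thin lens: 1/f = 1/dₒ + 1/dᵢ → 1/dᵢ = 1/53.86 − 1/990 = 0.0175566 mm⁻¹, so dᵢ ≈ 56.9588 mm.
Magnification m = dᵢ/dₒ = 56.9588/990 ≈ 0.05753.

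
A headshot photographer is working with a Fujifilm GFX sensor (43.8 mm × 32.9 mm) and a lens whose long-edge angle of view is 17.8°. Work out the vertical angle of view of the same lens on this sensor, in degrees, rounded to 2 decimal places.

13.42°

From the long-edge AOV: f = 43.8 / (2·tan(8.9°)) = 43.8 / 0.31319 ≈ 139.8505 mm.
Vertical AOV = 2·arctan(32.9 / (2 × 139.8505)) = 2·arctan(0.11763) ≈ 13.4173°.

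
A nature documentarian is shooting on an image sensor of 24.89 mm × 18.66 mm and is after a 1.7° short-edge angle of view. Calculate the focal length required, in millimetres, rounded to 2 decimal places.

628.86 mm

From α = 2·arctan(h/2f) we get f = h / (2·tan(α/2)).
With h = 18.66 mm and α/2 = 0.85°, tan(α/2) ≈ 0.01484, so f ≈ 18.66 / 0.02967 ≈ 628.8593 mm.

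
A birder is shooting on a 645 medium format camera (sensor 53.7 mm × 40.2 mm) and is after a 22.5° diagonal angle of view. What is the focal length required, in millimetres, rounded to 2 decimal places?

Sensor diagonal = √(53.7² + 40.2²) = √4499.7300 ≈ 67.0800 mm.
From α = 2·arctan(d/2f) we get f = d / (2·tan(α/2)).
With d = 67.0800 mm and α/2 = 11.25°, tan(α/2) ≈ 0.19891, so f ≈ 67.0800 / 0.39782 ≈ 168.6170 mm.

168.62 mm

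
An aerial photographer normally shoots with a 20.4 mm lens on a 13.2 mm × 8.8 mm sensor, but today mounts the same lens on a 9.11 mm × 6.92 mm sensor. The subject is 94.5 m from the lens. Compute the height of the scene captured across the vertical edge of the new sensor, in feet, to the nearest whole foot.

The focal length stays 20.4 mm; the relevant sensor dimension is now h = 6.92 mm. Object distance dₒ = 94.5 m = 94500 mm.
Thin-lens field height W = h·(dₒ − f)/f = 6.92 × (94500 − 20.4)/20.4 ≈ 32048.962 mm = 32048.962/304.8 ft = 105.148 ft.

105 ft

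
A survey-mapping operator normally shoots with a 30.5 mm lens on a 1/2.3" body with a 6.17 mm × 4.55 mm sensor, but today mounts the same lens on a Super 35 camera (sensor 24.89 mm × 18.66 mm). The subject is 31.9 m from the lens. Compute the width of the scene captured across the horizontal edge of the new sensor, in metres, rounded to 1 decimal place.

26.0 m

The focal length stays 30.5 mm; the relevant sensor dimension is now w = 24.89 mm. Object distance dₒ = 31.9 m = 31900 mm.
Thin-lens field width W = w·(dₒ − f)/f = 24.89 × (31900 − 30.5)/30.5 ≈ 26007.602 mm = 26.0076 m.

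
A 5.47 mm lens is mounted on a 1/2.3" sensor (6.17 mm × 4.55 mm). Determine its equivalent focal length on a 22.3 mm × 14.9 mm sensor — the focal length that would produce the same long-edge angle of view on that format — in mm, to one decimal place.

Equal angle of view means equal width/f ratio, so f₂ = f₁ · (width₂/width₁) = 5.47 × 22.3/6.17.
f₂ = 5.47 × 3.61426 ≈ 19.770 mm.

19.8 mm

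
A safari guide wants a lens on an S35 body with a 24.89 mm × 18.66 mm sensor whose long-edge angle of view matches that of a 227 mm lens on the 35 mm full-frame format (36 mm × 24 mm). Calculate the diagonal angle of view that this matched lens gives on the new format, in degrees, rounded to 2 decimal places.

Equal long-edge AOV ⇒ f₂ = f₁ · 24.89/36 = 227 × 0.69139 ≈ 156.9453 mm.
Sensor diagonal = √(24.89² + 18.66²) = √967.7077 ≈ 31.1080 mm.
Diagonal AOV on the new format = 2·arctan(31.1080 / (2 × 156.9453)) = 2·arctan(0.09910) ≈ 11.3196°.

11.32°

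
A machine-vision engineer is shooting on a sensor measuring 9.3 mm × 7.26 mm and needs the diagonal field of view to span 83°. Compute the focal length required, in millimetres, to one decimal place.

Sensor diagonal = √(9.3² + 7.26²) = √139.1976 ≈ 11.7982 mm.
From α = 2·arctan(d/2f) we get f = d / (2·tan(α/2)).
With d = 11.7982 mm and α/2 = 41.5°, tan(α/2) ≈ 0.88473, so f ≈ 11.7982 / 1.76945 ≈ 6.6677 mm.

6.7 mm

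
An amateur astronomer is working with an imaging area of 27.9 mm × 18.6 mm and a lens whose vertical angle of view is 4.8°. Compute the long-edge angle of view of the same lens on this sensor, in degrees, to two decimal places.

7.19°

From the vertical AOV: f = 18.6 / (2·tan(2.4°)) = 18.6 / 0.08382 ≈ 221.8913 mm.
Long-edge AOV = 2·arctan(27.9 / (2 × 221.8913)) = 2·arctan(0.06287) ≈ 7.1947°.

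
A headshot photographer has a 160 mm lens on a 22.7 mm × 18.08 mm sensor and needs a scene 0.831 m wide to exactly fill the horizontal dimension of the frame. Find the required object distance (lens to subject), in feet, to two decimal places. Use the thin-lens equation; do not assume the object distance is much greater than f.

W: 0.831 m = 831 mm.
Magnification m = w/W = dᵢ/dₒ; combined with 1/f = 1/dₒ + 1/dᵢ this gives dₒ = f·(1 + W/w).
dₒ = 160 mm × (1 + 831/22.7) = 160 × 37.6079 ≈ 6017.269 mm = 6017.269/304.8 ft = 19.7417 ft.

19.74 ft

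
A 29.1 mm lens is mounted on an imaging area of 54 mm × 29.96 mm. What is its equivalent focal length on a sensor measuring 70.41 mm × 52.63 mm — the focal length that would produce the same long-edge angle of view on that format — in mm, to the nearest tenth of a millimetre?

Equal angle of view means equal width/f ratio, so f₂ = f₁ · (width₂/width₁) = 29.1 × 70.41/54.
f₂ = 29.1 × 1.30389 ≈ 37.943 mm.

37.9 mm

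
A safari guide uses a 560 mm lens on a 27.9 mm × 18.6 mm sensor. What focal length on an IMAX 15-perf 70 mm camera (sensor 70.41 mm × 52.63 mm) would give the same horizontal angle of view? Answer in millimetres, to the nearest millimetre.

Equal angle of view means equal width/f ratio, so f₂ = f₁ · (width₂/width₁) = 560 × 70.41/27.9.
f₂ = 560 × 2.52366 ≈ 1413.247 mm.

1413 mm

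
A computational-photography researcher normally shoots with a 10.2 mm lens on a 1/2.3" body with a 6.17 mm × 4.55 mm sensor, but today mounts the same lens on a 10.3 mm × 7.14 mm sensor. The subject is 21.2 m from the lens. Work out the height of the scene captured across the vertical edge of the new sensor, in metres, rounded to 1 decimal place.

14.8 m

The focal length stays 10.2 mm; the relevant sensor dimension is now h = 7.14 mm. Object distance dₒ = 21.2 m = 21200 mm.
Thin-lens field height W = h·(dₒ − f)/f = 7.14 × (21200 − 10.2)/10.2 ≈ 14832.860 mm = 14.8329 m.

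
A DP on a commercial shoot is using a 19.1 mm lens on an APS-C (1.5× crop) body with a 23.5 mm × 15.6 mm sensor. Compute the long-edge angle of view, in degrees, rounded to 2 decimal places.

63.20°

Angle of view α = 2·arctan(w/2f) with w = 23.5 mm and f = 19.1 mm.
w/2f = 0.61518; arctan(0.61518) ≈ 31.5991°, so α ≈ 63.1983°.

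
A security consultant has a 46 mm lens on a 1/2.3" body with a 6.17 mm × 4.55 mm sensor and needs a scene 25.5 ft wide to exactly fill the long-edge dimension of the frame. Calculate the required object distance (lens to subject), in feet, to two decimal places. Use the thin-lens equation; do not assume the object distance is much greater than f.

W: 25.5 ft × 304.8 mm/ft = 7772.40 mm.
Magnification m = w/W = dᵢ/dₒ; combined with 1/f = 1/dₒ + 1/dᵢ this gives dₒ = f·(1 + W/w).
dₒ = 46 mm × (1 + 7772.4/6.17) = 46 × 1260.7082 ≈ 57992.578 mm = 57992.578/304.8 ft = 190.264 ft.

190.26 ft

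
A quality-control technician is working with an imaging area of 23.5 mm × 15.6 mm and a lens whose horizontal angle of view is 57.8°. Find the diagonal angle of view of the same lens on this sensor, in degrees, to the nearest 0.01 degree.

67.06°

From the horizontal AOV: f = 23.5 / (2·tan(28.9°)) = 23.5 / 1.10406 ≈ 21.2851 mm.
Sensor diagonal = √(23.5² + 15.6²) = √795.6100 ≈ 28.2066 mm.
Diagonal AOV = 2·arctan(28.2066 / (2 × 21.2851)) = 2·arctan(0.66259) ≈ 67.0561°.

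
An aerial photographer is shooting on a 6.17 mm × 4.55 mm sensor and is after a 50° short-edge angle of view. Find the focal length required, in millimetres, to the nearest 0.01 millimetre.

From α = 2·arctan(h/2f) we get f = h / (2·tan(α/2)).
With h = 4.55 mm and α/2 = 25°, tan(α/2) ≈ 0.46631, so f ≈ 4.55 / 0.93262 ≈ 4.8788 mm.

4.88 mm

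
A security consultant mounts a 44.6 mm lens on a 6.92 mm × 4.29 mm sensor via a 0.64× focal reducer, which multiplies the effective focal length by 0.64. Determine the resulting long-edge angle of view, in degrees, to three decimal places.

Effective focal length f = 44.6 × 0.64 = 28.544 mm.
α = 2·arctan(6.92 / (2 × 28.544)) = 2·arctan(0.12122) ≈ 13.8229°.

13.823°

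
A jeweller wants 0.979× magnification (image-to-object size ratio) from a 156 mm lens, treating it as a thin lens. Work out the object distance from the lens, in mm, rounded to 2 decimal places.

315.35 mm

With m = dᵢ/dₒ and 1/f = 1/dₒ + 1/dᵢ, substituting dᵢ = m·dₒ gives 1/f = (1 + 1/m)/dₒ, hence dₒ = f·(1 + 1/m).
dₒ = 156 × (1 + 1/0.979) = 156 × 2.02145 ≈ 315.346 mm.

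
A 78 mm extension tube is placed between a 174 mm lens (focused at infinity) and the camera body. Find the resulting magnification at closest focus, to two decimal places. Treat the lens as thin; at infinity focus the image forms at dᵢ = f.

0.45×

The tube moves the image plane from f to f + e, so dᵢ = 174 + 78 = 252 mm. Focus is achieved when 1/f = 1/dₒ + 1/dᵢ, giving dₒ = 1/(1/f − 1/(f+e)).
Magnification m = dᵢ/dₒ = (f+e)·(1/f − 1/(f+e)) = e/f = 78/174 ≈ 0.4483.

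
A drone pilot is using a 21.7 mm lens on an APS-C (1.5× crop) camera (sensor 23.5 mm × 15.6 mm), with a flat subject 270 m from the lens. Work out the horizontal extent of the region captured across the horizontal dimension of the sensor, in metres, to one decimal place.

292.4 m

dₒ: 270 m = 270000 mm.
Similar triangles through the lens centre give W/dₒ = w/dᵢ; with 1/f = 1/dₒ + 1/dᵢ this gives W = w·(dₒ − f)/f.
W = 23.5 mm × (270000 − 21.7) / 21.7 = 23.5 × 12441.3963 ≈ 292372.813 mm = 292.373 m.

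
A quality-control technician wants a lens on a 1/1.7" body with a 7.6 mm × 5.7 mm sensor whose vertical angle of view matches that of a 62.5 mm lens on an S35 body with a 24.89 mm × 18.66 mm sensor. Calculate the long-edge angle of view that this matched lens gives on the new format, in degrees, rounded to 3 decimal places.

22.514°

Equal vertical AOV ⇒ f₂ = f₁ · 5.7/18.66 = 62.5 × 0.30547 ≈ 19.0916 mm.
Long-edge AOV on the new format = 2·arctan(7.6 / (2 × 19.0916)) = 2·arctan(0.19904) ≈ 22.5141°.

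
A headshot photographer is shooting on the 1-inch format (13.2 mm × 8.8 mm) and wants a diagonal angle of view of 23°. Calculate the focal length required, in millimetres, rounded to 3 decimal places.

38.988 mm

Sensor diagonal = √(13.2² + 8.8²) = √251.6800 ≈ 15.8644 mm.
From α = 2·arctan(d/2f) we get f = d / (2·tan(α/2)).
With d = 15.8644 mm and α/2 = 11.5°, tan(α/2) ≈ 0.20345, so f ≈ 15.8644 / 0.40690 ≈ 38.9881 mm.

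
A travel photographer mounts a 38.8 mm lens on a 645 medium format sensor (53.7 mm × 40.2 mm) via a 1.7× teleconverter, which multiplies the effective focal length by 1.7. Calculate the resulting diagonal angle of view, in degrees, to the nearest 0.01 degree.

Effective focal length f = 38.8 × 1.7 = 65.96 mm.
Sensor diagonal = √(53.7² + 40.2²) = √4499.7300 ≈ 67.0800 mm.
α = 2·arctan(67.080 / (2 × 65.96)) = 2·arctan(0.50849) ≈ 53.9058°.

53.91°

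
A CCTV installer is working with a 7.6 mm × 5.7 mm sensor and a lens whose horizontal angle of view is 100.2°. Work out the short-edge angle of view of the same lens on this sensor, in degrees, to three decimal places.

83.784°

From the horizontal AOV: f = 7.6 / (2·tan(50.1°)) = 7.6 / 2.39197 ≈ 3.1773 mm.
Short-edge AOV = 2·arctan(5.7 / (2 × 3.1773)) = 2·arctan(0.89699) ≈ 83.7836°.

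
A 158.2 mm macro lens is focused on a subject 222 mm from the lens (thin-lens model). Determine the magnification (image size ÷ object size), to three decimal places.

2.480×

Thin lens: 1/f = 1/dₒ + 1/dᵢ → 1/dᵢ = 1/158.2 − 1/222 = 0.0018166 mm⁻¹, so dᵢ ≈ 550.4765 mm.
Magnification m = dᵢ/dₒ = 550.4765/222 ≈ 2.47962.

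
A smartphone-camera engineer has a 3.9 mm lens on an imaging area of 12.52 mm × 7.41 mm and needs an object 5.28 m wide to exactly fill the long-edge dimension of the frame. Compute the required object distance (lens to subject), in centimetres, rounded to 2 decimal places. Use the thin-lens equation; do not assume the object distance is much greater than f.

164.86 cm

W: 5.28 m = 5280 mm.
Magnification m = w/W = dᵢ/dₒ; combined with 1/f = 1/dₒ + 1/dᵢ this gives dₒ = f·(1 + W/w).
dₒ = 3.9 mm × (1 + 5280/12.52) = 3.9 × 422.7252 ≈ 1648.628 mm = 164.863 cm.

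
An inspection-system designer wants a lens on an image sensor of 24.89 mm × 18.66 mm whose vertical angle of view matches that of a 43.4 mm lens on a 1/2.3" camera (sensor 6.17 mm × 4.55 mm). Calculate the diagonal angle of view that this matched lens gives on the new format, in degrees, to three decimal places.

9.989°

Equal vertical AOV ⇒ f₂ = f₁ · 18.66/4.55 = 43.4 × 4.10110 ≈ 177.9877 mm.
Sensor diagonal = √(24.89² + 18.66²) = √967.7077 ≈ 31.1080 mm.
Diagonal AOV on the new format = 2·arctan(31.1080 / (2 × 177.9877)) = 2·arctan(0.08739) ≈ 9.9886°.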